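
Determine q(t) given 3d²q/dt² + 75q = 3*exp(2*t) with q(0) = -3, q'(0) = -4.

Divide through by 3: q'' + 25q = exp(2*t).
Characteristic equation r² + 25 = 0 has discriminant (0)² - 4·(25) = -100 < 0, so r = ± 5i.
Hence q_h = C1*cos(5*t) + C2*sin(5*t).
Try q_p = A*exp(2*t). Substituting into the equation and dividing by exp(2*t) gives A = 1/29, so q_p = exp(2*t)/29.
General solution: q = exp(2*t)/29 + C1*cos(5*t) + C2*sin(5*t).
Apply the initial conditions: q(0) = 1/29 + C1 = -3 and q'(0) = 2/29 + 5*C2 = -4. Solving gives C1 = -88/29, C2 = -118/145.

q = -118*sin(5*t)/145 - 88*cos(5*t)/29 + exp(2*t)/29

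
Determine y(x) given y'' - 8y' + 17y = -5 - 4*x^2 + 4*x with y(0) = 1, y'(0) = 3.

y = -1277/4913 - 4*x**2/17 + 4*x/289 - 10089*exp(4*x)*sin(x)/4913 + 6190*cos(x)*exp(4*x)/4913

Characteristic equation r² - 8r + 17 = 0 has discriminant (-8)² - 4·(17) = -4 < 0, so r = 4 ± i.
Hence y_h = C1*cos(x)*exp(4*x) + C2*exp(4*x)*sin(x).
For the particular solution try y_p = A0 + A1*x + A2*x^2. Substituting and matching coefficients of each power of x gives A0 = -1277/4913, A1 = 4/289, A2 = -4/17, so y_p = -1277/4913 - 4*x^2/17 + 4*x/289.
General solution: y = -1277/4913 - 4*x^2/17 + 4*x/289 + C1*cos(x)*exp(4*x) + C2*exp(4*x)*sin(x).
Apply the initial conditions: y(0) = -1277/4913 + C1 = 1 and y'(0) = 4/289 + C2 + 4*C1 = 3. Solving gives C1 = 6190/4913, C2 = -10089/4913.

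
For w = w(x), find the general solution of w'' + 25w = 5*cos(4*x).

Characteristic equation r² + 25 = 0 has discriminant (0)² - 4·(25) = -100 < 0, so r = ± 5i.
Hence w_h = C1*cos(5*x) + C2*sin(5*x).
Try w_p = A*cos(4*x) + B*sin(4*x). Substituting and equating the coefficients of cos(4x) and sin(4x) gives A = 5/9, B = 0, so w_p = 5*cos(4*x)/9.

w = 5*cos(4*x)/9 + C1*cos(5*x) + C2*sin(5*x)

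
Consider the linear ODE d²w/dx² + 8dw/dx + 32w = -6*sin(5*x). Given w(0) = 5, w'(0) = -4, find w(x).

Characteristic equation r² + 8r + 32 = 0 has discriminant (8)² - 4·(32) = -64 < 0, so r = -4 ± 4i.
Hence w_h = C1*cos(4*x)*exp(-4*x) + C2*exp(-4*x)*sin(4*x).
Try w_p = A*cos(5*x) + B*sin(5*x). Substituting and equating the coefficients of cos(5x) and sin(5x) gives A = 240/1649, B = -42/1649, so w_p = -42*sin(5*x)/1649 + 240*cos(5*x)/1649.
General solution: w = -42*sin(5*x)/1649 + 240*cos(5*x)/1649 + C1*cos(4*x)*exp(-4*x) + C2*exp(-4*x)*sin(4*x).
Apply the initial conditions: w(0) = 240/1649 + C1 = 5 and w'(0) = -210/1649 - 4*C1 + 4*C2 = -4. Solving gives C1 = 8005/1649, C2 = 12817/3298.

w = -42*sin(5*x)/1649 + 240*cos(5*x)/1649 + 8005*cos(4*x)*exp(-4*x)/1649 + 12817*exp(-4*x)*sin(4*x)/3298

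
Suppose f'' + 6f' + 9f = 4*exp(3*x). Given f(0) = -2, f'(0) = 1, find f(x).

Characteristic equation r² + 6r + 9 = 0 has discriminant (6)² - 4·(9) = 0, so r = -3 is a repeated root.
Hence f_h = (C1 + C2*x)*exp(-3*x).
Try f_p = A*exp(3*x). Substituting into the equation and dividing by exp(3*x) gives A = 1/9, so f_p = exp(3*x)/9.
General solution: f = exp(3*x)/9 + C1*exp(-3*x) + C2*x*exp(-3*x).
Apply the initial conditions: f(0) = 1/9 + C1 = -2 and f'(0) = 1/3 + C2 - 3*C1 = 1. Solving gives C1 = -19/9, C2 = -17/3.

f = -19*exp(-3*x)/9 + exp(3*x)/9 - 17*x*exp(-3*x)/3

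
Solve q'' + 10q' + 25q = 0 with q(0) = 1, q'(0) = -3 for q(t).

Characteristic equation r² + 10r + 25 = 0 has discriminant (10)² - 4·(25) = 0, so r = -5 is a repeated root.
Hence q_h = (C1 + C2*t)*exp(-5*t).
Apply the initial conditions: q(0) = C1 = 1 and q'(0) = C2 - 5*C1 = -3. Solving gives C1 = 1, C2 = 2.

q = 2*t*exp(-5*t) + exp(-5*t)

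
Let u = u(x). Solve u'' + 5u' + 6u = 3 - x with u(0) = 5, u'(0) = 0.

u = 23/36 - 80*exp(-3*x)/9 - x/6 + 53*exp(-2*x)/4

Characteristic equation r² + 5r + 6 = 0 factors as (r + 3)(r + 2) = 0, so r = -3, -2.
Hence u_h = C1*exp(-3*x) + C2*exp(-2*x).
For the particular solution try u_p = A0 + A1*x. Substituting and matching coefficients of each power of x gives A0 = 23/36, A1 = -1/6, so u_p = 23/36 - x/6.
General solution: u = 23/36 - x/6 + C1*exp(-3*x) + C2*exp(-2*x).
Apply the initial conditions: u(0) = 23/36 + C1 + C2 = 5 and u'(0) = -1/6 - 3*C1 - 2*C2 = 0. Solving gives C1 = -80/9, C2 = 53/4.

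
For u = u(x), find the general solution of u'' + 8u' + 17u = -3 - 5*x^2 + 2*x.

Characteristic equation r² + 8r + 17 = 0 has discriminant (8)² - 4·(17) = -4 < 0, so r = -4 ± i.
Hence u_h = C1*cos(x)*exp(-4*x) + C2*exp(-4*x)*sin(x).
For the particular solution try u_p = A0 + A1*x + A2*x^2. Substituting and matching coefficients of each power of x gives A0 = -1609/4913, A1 = 114/289, A2 = -5/17, so u_p = -1609/4913 - 5*x^2/17 + 114*x/289.

u = -1609/4913 - 5*x**2/17 + 114*x/289 + C1*cos(x)*exp(-4*x) + C2*exp(-4*x)*sin(x)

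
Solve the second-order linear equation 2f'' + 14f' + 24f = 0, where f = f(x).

f = C1*exp(-3*x) + C2*exp(-4*x)

Divide through by 2: f'' + 7f' + 12f = 0.
Characteristic equation r² + 7r + 12 = 0 factors as (r + 3)(r + 4) = 0, so r = -3, -4.
Hence f_h = C1*exp(-3*x) + C2*exp(-4*x).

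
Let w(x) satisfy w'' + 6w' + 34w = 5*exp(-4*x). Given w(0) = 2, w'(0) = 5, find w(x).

Characteristic equation r² + 6r + 34 = 0 has discriminant (6)² - 4·(34) = -100 < 0, so r = -3 ± 5i.
Hence w_h = C1*cos(5*x)*exp(-3*x) + C2*exp(-3*x)*sin(5*x).
Try w_p = A*exp(-4*x). Substituting into the equation and dividing by exp(-4*x) gives A = 5/26, so w_p = 5*exp(-4*x)/26.
General solution: w = 5*exp(-4*x)/26 + C1*cos(5*x)*exp(-3*x) + C2*exp(-3*x)*sin(5*x).
Apply the initial conditions: w(0) = 5/26 + C1 = 2 and w'(0) = -10/13 - 3*C1 + 5*C2 = 5. Solving gives C1 = 47/26, C2 = 291/130.

w = 5*exp(-4*x)/26 + 47*cos(5*x)*exp(-3*x)/26 + 291*exp(-3*x)*sin(5*x)/130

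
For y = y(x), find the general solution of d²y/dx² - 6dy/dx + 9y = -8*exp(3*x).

Characteristic equation r² - 6r + 9 = 0 has discriminant (-6)² - 4·(9) = 0, so r = 3 is a repeated root.
Hence y_h = (C1 + C2*x)*exp(3*x).
Since exp(3*x) solves the homogeneous equation (r = 3 is a root of multiplicity 2), multiply the trial by x^2. Try y_p = A*x^2*exp(3*x). Substituting into the equation and dividing by exp(3*x) gives A = -4, so y_p = -4*x^2*exp(3*x).

y = C1*exp(3*x) - 4*x**2*exp(3*x) + C2*x*exp(3*x)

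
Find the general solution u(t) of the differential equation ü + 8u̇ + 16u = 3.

u = 3/16 + C1*exp(-4*t) + C2*t*exp(-4*t)

Characteristic equation r² + 8r + 16 = 0 has discriminant (8)² - 4·(16) = 0, so r = -4 is a repeated root.
Hence u_h = (C1 + C2*t)*exp(-4*t).
For the particular solution try u_p = A0. Substituting and matching coefficients of each power of t gives A0 = 3/16, so u_p = 3/16.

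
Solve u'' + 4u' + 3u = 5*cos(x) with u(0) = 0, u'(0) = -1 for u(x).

u = cos(x)/2 - 7*exp(-x)/4 + 5*exp(-3*x)/4 + sin(x)

Characteristic equation r² + 4r + 3 = 0 factors as (r + 3)(r + 1) = 0, so r = -3, -1.
Hence u_h = C1*exp(-3*x) + C2*exp(-x).
Try u_p = A*cos(x) + B*sin(x). Substituting and equating the coefficients of cos(x) and sin(x) gives A = 1/2, B = 1, so u_p = cos(x)/2 + sin(x).
General solution: u = cos(x)/2 + C1*exp(-3*x) + C2*exp(-x) + sin(x).
Apply the initial conditions: u(0) = 1/2 + C1 + C2 = 0 and u'(0) = 1 - C2 - 3*C1 = -1. Solving gives C1 = 5/4, C2 = -7/4.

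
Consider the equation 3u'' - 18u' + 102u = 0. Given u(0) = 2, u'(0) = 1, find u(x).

Divide through by 3: u'' - 6u' + 34u = 0.
Characteristic equation r² - 6r + 34 = 0 has discriminant (-6)² - 4·(34) = -100 < 0, so r = 3 ± 5i.
Hence u_h = C1*cos(5*x)*exp(3*x) + C2*exp(3*x)*sin(5*x).
Apply the initial conditions: u(0) = C1 = 2 and u'(0) = 3*C1 + 5*C2 = 1. Solving gives C1 = 2, C2 = -1.

u = -exp(3*x)*sin(5*x) + 2*cos(5*x)*exp(3*x)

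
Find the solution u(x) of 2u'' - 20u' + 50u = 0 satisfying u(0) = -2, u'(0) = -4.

Divide through by 2: u'' - 10u' + 25u = 0.
Characteristic equation r² - 10r + 25 = 0 has discriminant (-10)² - 4·(25) = 0, so r = 5 is a repeated root.
Hence u_h = (C1 + C2*x)*exp(5*x).
Apply the initial conditions: u(0) = C1 = -2 and u'(0) = C2 + 5*C1 = -4. Solving gives C1 = -2, C2 = 6.

u = -2*exp(5*x) + 6*x*exp(5*x)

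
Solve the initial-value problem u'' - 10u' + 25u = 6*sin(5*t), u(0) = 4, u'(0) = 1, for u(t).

Characteristic equation r² - 10r + 25 = 0 has discriminant (-10)² - 4·(25) = 0, so r = 5 is a repeated root.
Hence u_h = (C1 + C2*t)*exp(5*t).
Try u_p = A*cos(5*t) + B*sin(5*t). Substituting and equating the coefficients of cos(5t) and sin(5t) gives A = 3/25, B = 0, so u_p = 3*cos(5*t)/25.
General solution: u = 3*cos(5*t)/25 + C1*exp(5*t) + C2*t*exp(5*t).
Apply the initial conditions: u(0) = 3/25 + C1 = 4 and u'(0) = C2 + 5*C1 = 1. Solving gives C1 = 97/25, C2 = -92/5.

u = 3*cos(5*t)/25 + 97*exp(5*t)/25 - 92*t*exp(5*t)/5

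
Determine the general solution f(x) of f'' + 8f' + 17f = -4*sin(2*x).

f = -52*sin(2*x)/425 + 64*cos(2*x)/425 + C1*cos(x)*exp(-4*x) + C2*exp(-4*x)*sin(x)

Characteristic equation r² + 8r + 17 = 0 has discriminant (8)² - 4·(17) = -4 < 0, so r = -4 ± i.
Hence f_h = C1*cos(x)*exp(-4*x) + C2*exp(-4*x)*sin(x).
Try f_p = A*cos(2*x) + B*sin(2*x). Substituting and equating the coefficients of cos(2x) and sin(2x) gives A = 64/425, B = -52/425, so f_p = -52*sin(2*x)/425 + 64*cos(2*x)/425.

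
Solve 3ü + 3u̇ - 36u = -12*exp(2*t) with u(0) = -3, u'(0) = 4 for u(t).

Divide through by 3: u'' + u' - 12u = -4*exp(2*t).
Characteristic equation r² + r - 12 = 0 factors as (r - 3)(r + 4) = 0, so r = 3, -4.
Hence u_h = C1*exp(3*t) + C2*exp(-4*t).
Try u_p = A*exp(2*t). Substituting into the equation and dividing by exp(2*t) gives A = 2/3, so u_p = 2*exp(2*t)/3.
General solution: u = 2*exp(2*t)/3 + C1*exp(3*t) + C2*exp(-4*t).
Apply the initial conditions: u(0) = 2/3 + C1 + C2 = -3 and u'(0) = 4/3 - 4*C2 + 3*C1 = 4. Solving gives C1 = -12/7, C2 = -41/21.

u = -41*exp(-4*t)/21 - 12*exp(3*t)/7 + 2*exp(2*t)/3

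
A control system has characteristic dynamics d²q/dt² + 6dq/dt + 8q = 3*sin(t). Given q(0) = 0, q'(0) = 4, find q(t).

q = -71*exp(-4*t)/34 - 18*cos(t)/85 + 21*sin(t)/85 + 23*exp(-2*t)/10

Characteristic equation r² + 6r + 8 = 0 factors as (r + 2)(r + 4) = 0, so r = -2, -4.
Hence q_h = C1*exp(-2*t) + C2*exp(-4*t).
Try q_p = A*cos(t) + B*sin(t). Substituting and equating the coefficients of cos(t) and sin(t) gives A = -18/85, B = 21/85, so q_p = -18*cos(t)/85 + 21*sin(t)/85.
General solution: q = -18*cos(t)/85 + 21*sin(t)/85 + C1*exp(-2*t) + C2*exp(-4*t).
Apply the initial conditions: q(0) = -18/85 + C1 + C2 = 0 and q'(0) = 21/85 - 4*C2 - 2*C1 = 4. Solving gives C1 = 23/10, C2 = -71/34.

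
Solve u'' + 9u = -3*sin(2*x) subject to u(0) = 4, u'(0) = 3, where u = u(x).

Characteristic equation r² + 9 = 0 has discriminant (0)² - 4·(9) = -36 < 0, so r = ± 3i.
Hence u_h = C1*cos(3*x) + C2*sin(3*x).
Try u_p = A*cos(2*x) + B*sin(2*x). Substituting and equating the coefficients of cos(2x) and sin(2x) gives A = 0, B = -3/5, so u_p = -3*sin(2*x)/5.
General solution: u = -3*sin(2*x)/5 + C1*cos(3*x) + C2*sin(3*x).
Apply the initial conditions: u(0) = C1 = 4 and u'(0) = -6/5 + 3*C2 = 3. Solving gives C1 = 4, C2 = 7/5.

u = 4*cos(3*x) - 3*sin(2*x)/5 + 7*sin(3*x)/5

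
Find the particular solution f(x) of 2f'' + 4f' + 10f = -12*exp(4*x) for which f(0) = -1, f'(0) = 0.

f = -6*exp(4*x)/29 - 23*cos(2*x)*exp(-x)/29 + exp(-x)*sin(2*x)/58

Divide through by 2: f'' + 2f' + 5f = -6*exp(4*x).
Characteristic equation r² + 2r + 5 = 0 has discriminant (2)² - 4·(5) = -16 < 0, so r = -1 ± 2i.
Hence f_h = C1*cos(2*x)*exp(-x) + C2*exp(-x)*sin(2*x).
Try f_p = A*exp(4*x). Substituting into the equation and dividing by exp(4*x) gives A = -6/29, so f_p = -6*exp(4*x)/29.
General solution: f = -6*exp(4*x)/29 + C1*cos(2*x)*exp(-x) + C2*exp(-x)*sin(2*x).
Apply the initial conditions: f(0) = -6/29 + C1 = -1 and f'(0) = -24/29 - C1 + 2*C2 = 0. Solving gives C1 = -23/29, C2 = 1/58.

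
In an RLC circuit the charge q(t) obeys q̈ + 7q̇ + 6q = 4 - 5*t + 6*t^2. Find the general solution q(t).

q = 145/36 + t**2 - 19*t/6 + C1*exp(-6*t) + C2*exp(-t)

Characteristic equation r² + 7r + 6 = 0 factors as (r + 6)(r + 1) = 0, so r = -6, -1.
Hence q_h = C1*exp(-6*t) + C2*exp(-t).
For the particular solution try q_p = A0 + A1*t + A2*t^2. Substituting and matching coefficients of each power of t gives A0 = 145/36, A1 = -19/6, A2 = 1, so q_p = 145/36 + t^2 - 19*t/6.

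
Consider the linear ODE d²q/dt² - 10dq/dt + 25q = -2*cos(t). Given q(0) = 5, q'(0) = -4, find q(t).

q = -12*cos(t)/169 + 5*sin(t)/169 + 857*exp(5*t)/169 - 382*t*exp(5*t)/13

Characteristic equation r² - 10r + 25 = 0 has discriminant (-10)² - 4·(25) = 0, so r = 5 is a repeated root.
Hence q_h = (C1 + C2*t)*exp(5*t).
Try q_p = A*cos(t) + B*sin(t). Substituting and equating the coefficients of cos(t) and sin(t) gives A = -12/169, B = 5/169, so q_p = -12*cos(t)/169 + 5*sin(t)/169.
General solution: q = -12*cos(t)/169 + 5*sin(t)/169 + C1*exp(5*t) + C2*t*exp(5*t).
Apply the initial conditions: q(0) = -12/169 + C1 = 5 and q'(0) = 5/169 + C2 + 5*C1 = -4. Solving gives C1 = 857/169, C2 = -382/13.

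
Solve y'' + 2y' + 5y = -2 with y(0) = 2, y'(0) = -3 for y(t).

Characteristic equation r² + 2r + 5 = 0 has discriminant (2)² - 4·(5) = -16 < 0, so r = -1 ± 2i.
Hence y_h = C1*cos(2*t)*exp(-t) + C2*exp(-t)*sin(2*t).
For the particular solution try y_p = A0. Substituting and matching coefficients of each power of t gives A0 = -2/5, so y_p = -2/5.
General solution: y = -2/5 + C1*cos(2*t)*exp(-t) + C2*exp(-t)*sin(2*t).
Apply the initial conditions: y(0) = -2/5 + C1 = 2 and y'(0) = -C1 + 2*C2 = -3. Solving gives C1 = 12/5, C2 = -3/10.

y = -2/5 - 3*exp(-t)*sin(2*t)/10 + 12*cos(2*t)*exp(-t)/5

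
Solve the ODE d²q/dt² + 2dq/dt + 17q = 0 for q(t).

Characteristic equation r² + 2r + 17 = 0 has discriminant (2)² - 4·(17) = -64 < 0, so r = -1 ± 4i.
Hence q_h = C1*cos(4*t)*exp(-t) + C2*exp(-t)*sin(4*t).

q = C1*cos(4*t)*exp(-t) + C2*exp(-t)*sin(4*t)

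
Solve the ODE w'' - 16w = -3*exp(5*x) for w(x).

w = -exp(5*x)/3 + C1*exp(4*x) + C2*exp(-4*x)

Characteristic equation r² - 16 = 0 factors as (r - 4)(r + 4) = 0, so r = 4, -4.
Hence w_h = C1*exp(4*x) + C2*exp(-4*x).
Try w_p = A*exp(5*x). Substituting into the equation and dividing by exp(5*x) gives A = -1/3, so w_p = -exp(5*x)/3.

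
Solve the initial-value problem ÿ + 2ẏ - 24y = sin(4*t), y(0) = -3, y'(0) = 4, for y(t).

y = -209*exp(-6*t)/130 - 111*exp(4*t)/80 - 5*sin(4*t)/208 - cos(4*t)/208

Characteristic equation r² + 2r - 24 = 0 factors as (r - 4)(r + 6) = 0, so r = 4, -6.
Hence y_h = C1*exp(4*t) + C2*exp(-6*t).
Try y_p = A*cos(4*t) + B*sin(4*t). Substituting and equating the coefficients of cos(4t) and sin(4t) gives A = -1/208, B = -5/208, so y_p = -5*sin(4*t)/208 - cos(4*t)/208.
General solution: y = -5*sin(4*t)/208 - cos(4*t)/208 + C1*exp(4*t) + C2*exp(-6*t).
Apply the initial conditions: y(0) = -1/208 + C1 + C2 = -3 and y'(0) = -5/52 - 6*C2 + 4*C1 = 4. Solving gives C1 = -111/80, C2 = -209/130.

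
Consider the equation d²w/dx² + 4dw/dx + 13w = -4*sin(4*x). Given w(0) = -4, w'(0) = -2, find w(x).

w = 12*sin(4*x)/265 + 64*cos(4*x)/265 - 1124*cos(3*x)*exp(-2*x)/265 - 942*exp(-2*x)*sin(3*x)/265

Characteristic equation r² + 4r + 13 = 0 has discriminant (4)² - 4·(13) = -36 < 0, so r = -2 ± 3i.
Hence w_h = C1*cos(3*x)*exp(-2*x) + C2*exp(-2*x)*sin(3*x).
Try w_p = A*cos(4*x) + B*sin(4*x). Substituting and equating the coefficients of cos(4x) and sin(4x) gives A = 64/265, B = 12/265, so w_p = 12*sin(4*x)/265 + 64*cos(4*x)/265.
General solution: w = 12*sin(4*x)/265 + 64*cos(4*x)/265 + C1*cos(3*x)*exp(-2*x) + C2*exp(-2*x)*sin(3*x).
Apply the initial conditions: w(0) = 64/265 + C1 = -4 and w'(0) = 48/265 - 2*C1 + 3*C2 = -2. Solving gives C1 = -1124/265, C2 = -942/265.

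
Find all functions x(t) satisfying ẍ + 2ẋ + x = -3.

x = -3 + C1*exp(-t) + C2*t*exp(-t)

Characteristic equation r² + 2r + 1 = 0 has discriminant (2)² - 4·(1) = 0, so r = -1 is a repeated root.
Hence x_h = (C1 + C2*t)*exp(-t).
For the particular solution try x_p = A0. Substituting and matching coefficients of each power of t gives A0 = -3, so x_p = -3.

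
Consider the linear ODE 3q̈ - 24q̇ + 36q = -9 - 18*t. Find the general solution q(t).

Divide through by 3: q'' - 8q' + 12q = -3 - 6*t.
Characteristic equation r² - 8r + 12 = 0 factors as (r - 2)(r - 6) = 0, so r = 2, 6.
Hence q_h = C1*exp(2*t) + C2*exp(6*t).
For the particular solution try q_p = A0 + A1*t. Substituting and matching coefficients of each power of t gives A0 = -7/12, A1 = -1/2, so q_p = -7/12 - t/2.

q = -7/12 - t/2 + C1*exp(2*t) + C2*exp(6*t)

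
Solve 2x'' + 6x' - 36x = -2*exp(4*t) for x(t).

Divide through by 2: x'' + 3x' - 18x = -exp(4*t).
Characteristic equation r² + 3r - 18 = 0 factors as (r + 6)(r - 3) = 0, so r = -6, 3.
Hence x_h = C1*exp(-6*t) + C2*exp(3*t).
Try x_p = A*exp(4*t). Substituting into the equation and dividing by exp(4*t) gives A = -1/10, so x_p = -exp(4*t)/10.

x = -exp(4*t)/10 + C1*exp(-6*t) + C2*exp(3*t)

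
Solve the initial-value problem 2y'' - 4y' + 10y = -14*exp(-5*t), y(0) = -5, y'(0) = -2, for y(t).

Divide through by 2: y'' - 2y' + 5y = -7*exp(-5*t).
Characteristic equation r² - 2r + 5 = 0 has discriminant (-2)² - 4·(5) = -16 < 0, so r = 1 ± 2i.
Hence y_h = C1*cos(2*t)*exp(t) + C2*exp(t)*sin(2*t).
Try y_p = A*exp(-5*t). Substituting into the equation and dividing by exp(-5*t) gives A = -7/40, so y_p = -7*exp(-5*t)/40.
General solution: y = -7*exp(-5*t)/40 + C1*cos(2*t)*exp(t) + C2*exp(t)*sin(2*t).
Apply the initial conditions: y(0) = -7/40 + C1 = -5 and y'(0) = 7/8 + C1 + 2*C2 = -2. Solving gives C1 = -193/40, C2 = 39/40.

y = -7*exp(-5*t)/40 - 193*cos(2*t)*exp(t)/40 + 39*exp(t)*sin(2*t)/40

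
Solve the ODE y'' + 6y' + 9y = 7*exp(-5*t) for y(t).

y = 7*exp(-5*t)/4 + C1*exp(-3*t) + C2*t*exp(-3*t)

Characteristic equation r² + 6r + 9 = 0 has discriminant (6)² - 4·(9) = 0, so r = -3 is a repeated root.
Hence y_h = (C1 + C2*t)*exp(-3*t).
Try y_p = A*exp(-5*t). Substituting into the equation and dividing by exp(-5*t) gives A = 7/4, so y_p = 7*exp(-5*t)/4.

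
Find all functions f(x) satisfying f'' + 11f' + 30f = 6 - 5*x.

Characteristic equation r² + 11r + 30 = 0 factors as (r + 5)(r + 6) = 0, so r = -5, -6.
Hence f_h = C1*exp(-5*x) + C2*exp(-6*x).
For the particular solution try f_p = A0 + A1*x. Substituting and matching coefficients of each power of x gives A0 = 47/180, A1 = -1/6, so f_p = 47/180 - x/6.

f = 47/180 - x/6 + C1*exp(-5*x) + C2*exp(-6*x)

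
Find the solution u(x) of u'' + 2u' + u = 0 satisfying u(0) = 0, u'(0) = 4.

Characteristic equation r² + 2r + 1 = 0 has discriminant (2)² - 4·(1) = 0, so r = -1 is a repeated root.
Hence u_h = (C1 + C2*x)*exp(-x).
Apply the initial conditions: u(0) = C1 = 0 and u'(0) = C2 - C1 = 4. Solving gives C1 = 0, C2 = 4.

u = 4*x*exp(-x)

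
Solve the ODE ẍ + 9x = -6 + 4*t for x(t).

Characteristic equation r² + 9 = 0 has discriminant (0)² - 4·(9) = -36 < 0, so r = ± 3i.
Hence x_h = C1*cos(3*t) + C2*sin(3*t).
For the particular solution try x_p = A0 + A1*t. Substituting and matching coefficients of each power of t gives A0 = -2/3, A1 = 4/9, so x_p = -2/3 + 4*t/9.

x = -2/3 + 4*t/9 + C1*cos(3*t) + C2*sin(3*t)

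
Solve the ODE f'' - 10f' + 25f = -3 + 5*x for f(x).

f = -1/25 + x/5 + C1*exp(5*x) + C2*x*exp(5*x)

Characteristic equation r² - 10r + 25 = 0 has discriminant (-10)² - 4·(25) = 0, so r = 5 is a repeated root.
Hence f_h = (C1 + C2*x)*exp(5*x).
For the particular solution try f_p = A0 + A1*x. Substituting and matching coefficients of each power of x gives A0 = -1/25, A1 = 1/5, so f_p = -1/25 + x/5.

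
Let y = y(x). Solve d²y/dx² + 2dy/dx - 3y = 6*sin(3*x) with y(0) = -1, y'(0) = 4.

Characteristic equation r² + 2r - 3 = 0 factors as (r + 3)(r - 1) = 0, so r = -3, 1.
Hence y_h = C1*exp(-3*x) + C2*exp(x).
Try y_p = A*cos(3*x) + B*sin(3*x). Substituting and equating the coefficients of cos(3x) and sin(3x) gives A = -1/5, B = -2/5, so y_p = -2*sin(3*x)/5 - cos(3*x)/5.
General solution: y = -2*sin(3*x)/5 - cos(3*x)/5 + C1*exp(-3*x) + C2*exp(x).
Apply the initial conditions: y(0) = -1/5 + C1 + C2 = -1 and y'(0) = -6/5 + C2 - 3*C1 = 4. Solving gives C1 = -3/2, C2 = 7/10.

y = -3*exp(-3*x)/2 - 2*sin(3*x)/5 - cos(3*x)/5 + 7*exp(x)/10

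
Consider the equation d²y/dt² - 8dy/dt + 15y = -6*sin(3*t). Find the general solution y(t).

y = -4*cos(3*t)/17 - sin(3*t)/17 + C1*exp(3*t) + C2*exp(5*t)

Characteristic equation r² - 8r + 15 = 0 factors as (r - 3)(r - 5) = 0, so r = 3, 5.
Hence y_h = C1*exp(3*t) + C2*exp(5*t).
Try y_p = A*cos(3*t) + B*sin(3*t). Substituting and equating the coefficients of cos(3t) and sin(3t) gives A = -4/17, B = -1/17, so y_p = -4*cos(3*t)/17 - sin(3*t)/17.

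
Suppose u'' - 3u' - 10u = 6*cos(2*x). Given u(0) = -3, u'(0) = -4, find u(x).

Characteristic equation r² - 3r - 10 = 0 factors as (r + 2)(r - 5) = 0, so r = -2, 5.
Hence u_h = C1*exp(-2*x) + C2*exp(5*x).
Try u_p = A*cos(2*x) + B*sin(2*x). Substituting and equating the coefficients of cos(2x) and sin(2x) gives A = -21/58, B = -9/58, so u_p = -21*cos(2*x)/58 - 9*sin(2*x)/58.
General solution: u = -21*cos(2*x)/58 - 9*sin(2*x)/58 + C1*exp(-2*x) + C2*exp(5*x).
Apply the initial conditions: u(0) = -21/58 + C1 + C2 = -3 and u'(0) = -9/29 - 2*C1 + 5*C2 = -4. Solving gives C1 = -19/14, C2 = -260/203.

u = -260*exp(5*x)/203 - 21*cos(2*x)/58 - 19*exp(-2*x)/14 - 9*sin(2*x)/58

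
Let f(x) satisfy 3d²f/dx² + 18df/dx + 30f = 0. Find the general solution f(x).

f = C1*cos(x)*exp(-3*x) + C2*exp(-3*x)*sin(x)

Divide through by 3: f'' + 6f' + 10f = 0.
Characteristic equation r² + 6r + 10 = 0 has discriminant (6)² - 4·(10) = -4 < 0, so r = -3 ± i.
Hence f_h = C1*cos(x)*exp(-3*x) + C2*exp(-3*x)*sin(x).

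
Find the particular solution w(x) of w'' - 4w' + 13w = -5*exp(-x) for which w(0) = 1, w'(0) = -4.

Characteristic equation r² - 4r + 13 = 0 has discriminant (-4)² - 4·(13) = -36 < 0, so r = 2 ± 3i.
Hence w_h = C1*cos(3*x)*exp(2*x) + C2*exp(2*x)*sin(3*x).
Try w_p = A*exp(-x). Substituting into the equation and dividing by exp(-x) gives A = -5/18, so w_p = -5*exp(-x)/18.
General solution: w = -5*exp(-x)/18 + C1*cos(3*x)*exp(2*x) + C2*exp(2*x)*sin(3*x).
Apply the initial conditions: w(0) = -5/18 + C1 = 1 and w'(0) = 5/18 + 2*C1 + 3*C2 = -4. Solving gives C1 = 23/18, C2 = -41/18.

w = -5*exp(-x)/18 - 41*exp(2*x)*sin(3*x)/18 + 23*cos(3*x)*exp(2*x)/18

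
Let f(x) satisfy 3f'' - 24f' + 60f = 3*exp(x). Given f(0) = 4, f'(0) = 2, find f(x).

f = exp(x)/13 - 179*exp(4*x)*sin(2*x)/26 + 51*cos(2*x)*exp(4*x)/13

Divide through by 3: f'' - 8f' + 20f = exp(x).
Characteristic equation r² - 8r + 20 = 0 has discriminant (-8)² - 4·(20) = -16 < 0, so r = 4 ± 2i.
Hence f_h = C1*cos(2*x)*exp(4*x) + C2*exp(4*x)*sin(2*x).
Try f_p = A*exp(x). Substituting into the equation and dividing by exp(x) gives A = 1/13, so f_p = exp(x)/13.
General solution: f = exp(x)/13 + C1*cos(2*x)*exp(4*x) + C2*exp(4*x)*sin(2*x).
Apply the initial conditions: f(0) = 1/13 + C1 = 4 and f'(0) = 1/13 + 2*C2 + 4*C1 = 2. Solving gives C1 = 51/13, C2 = -179/26.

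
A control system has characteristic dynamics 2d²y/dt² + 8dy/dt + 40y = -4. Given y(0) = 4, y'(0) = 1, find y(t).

Divide through by 2: y'' + 4y' + 20y = -2.
Characteristic equation r² + 4r + 20 = 0 has discriminant (4)² - 4·(20) = -64 < 0, so r = -2 ± 4i.
Hence y_h = C1*cos(4*t)*exp(-2*t) + C2*exp(-2*t)*sin(4*t).
For the particular solution try y_p = A0. Substituting and matching coefficients of each power of t gives A0 = -1/10, so y_p = -1/10.
General solution: y = -1/10 + C1*cos(4*t)*exp(-2*t) + C2*exp(-2*t)*sin(4*t).
Apply the initial conditions: y(0) = -1/10 + C1 = 4 and y'(0) = -2*C1 + 4*C2 = 1. Solving gives C1 = 41/10, C2 = 23/10.

y = -1/10 + 23*exp(-2*t)*sin(4*t)/10 + 41*cos(4*t)*exp(-2*t)/10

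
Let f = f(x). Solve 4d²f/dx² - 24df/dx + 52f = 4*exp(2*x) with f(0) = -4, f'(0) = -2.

Divide through by 4: f'' - 6f' + 13f = exp(2*x).
Characteristic equation r² - 6r + 13 = 0 has discriminant (-6)² - 4·(13) = -16 < 0, so r = 3 ± 2i.
Hence f_h = C1*cos(2*x)*exp(3*x) + C2*exp(3*x)*sin(2*x).
Try f_p = A*exp(2*x). Substituting into the equation and dividing by exp(2*x) gives A = 1/5, so f_p = exp(2*x)/5.
General solution: f = exp(2*x)/5 + C1*cos(2*x)*exp(3*x) + C2*exp(3*x)*sin(2*x).
Apply the initial conditions: f(0) = 1/5 + C1 = -4 and f'(0) = 2/5 + 2*C2 + 3*C1 = -2. Solving gives C1 = -21/5, C2 = 51/10.

f = exp(2*x)/5 - 21*cos(2*x)*exp(3*x)/5 + 51*exp(3*x)*sin(2*x)/10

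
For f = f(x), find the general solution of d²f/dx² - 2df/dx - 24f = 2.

Characteristic equation r² - 2r - 24 = 0 factors as (r - 6)(r + 4) = 0, so r = 6, -4.
Hence f_h = C1*exp(6*x) + C2*exp(-4*x).
For the particular solution try f_p = A0. Substituting and matching coefficients of each power of x gives A0 = -1/12, so f_p = -1/12.

f = -1/12 + C1*exp(6*x) + C2*exp(-4*x)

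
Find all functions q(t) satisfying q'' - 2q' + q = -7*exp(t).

Characteristic equation r² - 2r + 1 = 0 has discriminant (-2)² - 4·(1) = 0, so r = 1 is a repeated root.
Hence q_h = (C1 + C2*t)*exp(t).
Since exp(t) solves the homogeneous equation (r = 1 is a root of multiplicity 2), multiply the trial by t^2. Try q_p = A*t^2*exp(t). Substituting into the equation and dividing by exp(t) gives A = -7/2, so q_p = -7*t^2*exp(t)/2.

q = C1*exp(t) - 7*t**2*exp(t)/2 + C2*t*exp(t)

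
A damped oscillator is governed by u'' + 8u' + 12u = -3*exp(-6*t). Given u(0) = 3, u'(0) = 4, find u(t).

Characteristic equation r² + 8r + 12 = 0 factors as (r + 6)(r + 2) = 0, so r = -6, -2.
Hence u_h = C1*exp(-6*t) + C2*exp(-2*t).
Since exp(-6*t) solves the homogeneous equation (r = -6 is a root of multiplicity 1), multiply the trial by t. Try u_p = A*t*exp(-6*t). Substituting into the equation and dividing by exp(-6*t) gives A = 3/4, so u_p = 3*t*exp(-6*t)/4.
General solution: u = C1*exp(-6*t) + C2*exp(-2*t) + 3*t*exp(-6*t)/4.
Apply the initial conditions: u(0) = C1 + C2 = 3 and u'(0) = 3/4 - 6*C1 - 2*C2 = 4. Solving gives C1 = -37/16, C2 = 85/16.

u = -37*exp(-6*t)/16 + 85*exp(-2*t)/16 + 3*t*exp(-6*t)/4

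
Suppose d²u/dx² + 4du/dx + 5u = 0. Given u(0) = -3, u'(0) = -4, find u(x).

Characteristic equation r² + 4r + 5 = 0 has discriminant (4)² - 4·(5) = -4 < 0, so r = -2 ± i.
Hence u_h = C1*cos(x)*exp(-2*x) + C2*exp(-2*x)*sin(x).
Apply the initial conditions: u(0) = C1 = -3 and u'(0) = C2 - 2*C1 = -4. Solving gives C1 = -3, C2 = -10.

u = -10*exp(-2*x)*sin(x) - 3*cos(x)*exp(-2*x)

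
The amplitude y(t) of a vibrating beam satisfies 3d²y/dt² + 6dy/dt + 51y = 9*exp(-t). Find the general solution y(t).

Divide through by 3: y'' + 2y' + 17y = 3*exp(-t).
Characteristic equation r² + 2r + 17 = 0 has discriminant (2)² - 4·(17) = -64 < 0, so r = -1 ± 4i.
Hence y_h = C1*cos(4*t)*exp(-t) + C2*exp(-t)*sin(4*t).
Try y_p = A*exp(-t). Substituting into the equation and dividing by exp(-t) gives A = 3/16, so y_p = 3*exp(-t)/16.

y = 3*exp(-t)/16 + C1*cos(4*t)*exp(-t) + C2*exp(-t)*sin(4*t)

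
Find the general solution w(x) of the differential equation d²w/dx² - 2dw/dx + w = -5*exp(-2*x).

Characteristic equation r² - 2r + 1 = 0 has discriminant (-2)² - 4·(1) = 0, so r = 1 is a repeated root.
Hence w_h = (C1 + C2*x)*exp(x).
Try w_p = A*exp(-2*x). Substituting into the equation and dividing by exp(-2*x) gives A = -5/9, so w_p = -5*exp(-2*x)/9.

w = -5*exp(-2*x)/9 + C1*exp(x) + C2*x*exp(x)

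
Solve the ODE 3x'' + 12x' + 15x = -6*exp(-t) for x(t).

Divide through by 3: x'' + 4x' + 5x = -2*exp(-t).
Characteristic equation r² + 4r + 5 = 0 has discriminant (4)² - 4·(5) = -4 < 0, so r = -2 ± i.
Hence x_h = C1*cos(t)*exp(-2*t) + C2*exp(-2*t)*sin(t).
Try x_p = A*exp(-t). Substituting into the equation and dividing by exp(-t) gives A = -1, so x_p = -exp(-t).

x = -exp(-t) + C1*cos(t)*exp(-2*t) + C2*exp(-2*t)*sin(t)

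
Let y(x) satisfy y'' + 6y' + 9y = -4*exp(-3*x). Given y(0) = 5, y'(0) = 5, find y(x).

y = 5*exp(-3*x) - 2*x**2*exp(-3*x) + 20*x*exp(-3*x)

Characteristic equation r² + 6r + 9 = 0 has discriminant (6)² - 4·(9) = 0, so r = -3 is a repeated root.
Hence y_h = (C1 + C2*x)*exp(-3*x).
Since exp(-3*x) solves the homogeneous equation (r = -3 is a root of multiplicity 2), multiply the trial by x^2. Try y_p = A*x^2*exp(-3*x). Substituting into the equation and dividing by exp(-3*x) gives A = -2, so y_p = -2*x^2*exp(-3*x).
General solution: y = C1*exp(-3*x) - 2*x^2*exp(-3*x) + C2*x*exp(-3*x).
Apply the initial conditions: y(0) = C1 = 5 and y'(0) = C2 - 3*C1 = 5. Solving gives C1 = 5, C2 = 20.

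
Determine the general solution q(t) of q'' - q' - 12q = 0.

Characteristic equation r² - r - 12 = 0 factors as (r - 4)(r + 3) = 0, so r = 4, -3.
Hence q_h = C1*exp(4*t) + C2*exp(-3*t).

q = C1*exp(4*t) + C2*exp(-3*t)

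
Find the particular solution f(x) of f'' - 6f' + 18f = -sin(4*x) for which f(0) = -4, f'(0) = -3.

f = -6*cos(4*x)/145 - sin(4*x)/290 - 574*cos(3*x)*exp(3*x)/145 + 1289*exp(3*x)*sin(3*x)/435

Characteristic equation r² - 6r + 18 = 0 has discriminant (-6)² - 4·(18) = -36 < 0, so r = 3 ± 3i.
Hence f_h = C1*cos(3*x)*exp(3*x) + C2*exp(3*x)*sin(3*x).
Try f_p = A*cos(4*x) + B*sin(4*x). Substituting and equating the coefficients of cos(4x) and sin(4x) gives A = -6/145, B = -1/290, so f_p = -6*cos(4*x)/145 - sin(4*x)/290.
General solution: f = -6*cos(4*x)/145 - sin(4*x)/290 + C1*cos(3*x)*exp(3*x) + C2*exp(3*x)*sin(3*x).
Apply the initial conditions: f(0) = -6/145 + C1 = -4 and f'(0) = -2/145 + 3*C1 + 3*C2 = -3. Solving gives C1 = -574/145, C2 = 1289/435.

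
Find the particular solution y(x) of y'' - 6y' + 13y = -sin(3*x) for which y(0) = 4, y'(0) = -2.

Characteristic equation r² - 6r + 13 = 0 has discriminant (-6)² - 4·(13) = -16 < 0, so r = 3 ± 2i.
Hence y_h = C1*cos(2*x)*exp(3*x) + C2*exp(3*x)*sin(2*x).
Try y_p = A*cos(3*x) + B*sin(3*x). Substituting and equating the coefficients of cos(3x) and sin(3x) gives A = -9/170, B = -1/85, so y_p = -9*cos(3*x)/170 - sin(3*x)/85.
General solution: y = -9*cos(3*x)/170 - sin(3*x)/85 + C1*cos(2*x)*exp(3*x) + C2*exp(3*x)*sin(2*x).
Apply the initial conditions: y(0) = -9/170 + C1 = 4 and y'(0) = -3/85 + 2*C2 + 3*C1 = -2. Solving gives C1 = 689/170, C2 = -2401/340.

y = -9*cos(3*x)/170 - sin(3*x)/85 - 2401*exp(3*x)*sin(2*x)/340 + 689*cos(2*x)*exp(3*x)/170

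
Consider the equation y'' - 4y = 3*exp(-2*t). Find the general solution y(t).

y = C1*exp(2*t) + C2*exp(-2*t) - 3*t*exp(-2*t)/4

Characteristic equation r² - 4 = 0 factors as (r - 2)(r + 2) = 0, so r = 2, -2.
Hence y_h = C1*exp(2*t) + C2*exp(-2*t).
Since exp(-2*t) solves the homogeneous equation (r = -2 is a root of multiplicity 1), multiply the trial by t. Try y_p = A*t*exp(-2*t). Substituting into the equation and dividing by exp(-2*t) gives A = -3/4, so y_p = -3*t*exp(-2*t)/4.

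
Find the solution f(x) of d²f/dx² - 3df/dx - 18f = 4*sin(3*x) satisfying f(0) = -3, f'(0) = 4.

Characteristic equation r² - 3r - 18 = 0 factors as (r - 6)(r + 3) = 0, so r = 6, -3.
Hence f_h = C1*exp(6*x) + C2*exp(-3*x).
Try f_p = A*cos(3*x) + B*sin(3*x). Substituting and equating the coefficients of cos(3x) and sin(3x) gives A = 2/45, B = -2/15, so f_p = -2*sin(3*x)/15 + 2*cos(3*x)/45.
General solution: f = -2*sin(3*x)/15 + 2*cos(3*x)/45 + C1*exp(6*x) + C2*exp(-3*x).
Apply the initial conditions: f(0) = 2/45 + C1 + C2 = -3 and f'(0) = -2/5 - 3*C2 + 6*C1 = 4. Solving gives C1 = -71/135, C2 = -68/27.

f = -71*exp(6*x)/135 - 68*exp(-3*x)/27 - 2*sin(3*x)/15 + 2*cos(3*x)/45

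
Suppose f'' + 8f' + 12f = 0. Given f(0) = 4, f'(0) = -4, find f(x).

Characteristic equation r² + 8r + 12 = 0 factors as (r + 2)(r + 6) = 0, so r = -2, -6.
Hence f_h = C1*exp(-2*x) + C2*exp(-6*x).
Apply the initial conditions: f(0) = C1 + C2 = 4 and f'(0) = -6*C2 - 2*C1 = -4. Solving gives C1 = 5, C2 = -1.

f = -exp(-6*x) + 5*exp(-2*x)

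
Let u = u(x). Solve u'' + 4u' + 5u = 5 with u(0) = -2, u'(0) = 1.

Characteristic equation r² + 4r + 5 = 0 has discriminant (4)² - 4·(5) = -4 < 0, so r = -2 ± i.
Hence u_h = C1*cos(x)*exp(-2*x) + C2*exp(-2*x)*sin(x).
For the particular solution try u_p = A0. Substituting and matching coefficients of each power of x gives A0 = 1, so u_p = 1.
General solution: u = 1 + C1*cos(x)*exp(-2*x) + C2*exp(-2*x)*sin(x).
Apply the initial conditions: u(0) = 1 + C1 = -2 and u'(0) = C2 - 2*C1 = 1. Solving gives C1 = -3, C2 = -5.

u = 1 - 5*exp(-2*x)*sin(x) - 3*cos(x)*exp(-2*x)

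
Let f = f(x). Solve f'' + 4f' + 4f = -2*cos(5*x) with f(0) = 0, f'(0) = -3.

f = -42*exp(-2*x)/841 - 40*sin(5*x)/841 + 42*cos(5*x)/841 - 83*x*exp(-2*x)/29

Characteristic equation r² + 4r + 4 = 0 has discriminant (4)² - 4·(4) = 0, so r = -2 is a repeated root.
Hence f_h = (C1 + C2*x)*exp(-2*x).
Try f_p = A*cos(5*x) + B*sin(5*x). Substituting and equating the coefficients of cos(5x) and sin(5x) gives A = 42/841, B = -40/841, so f_p = -40*sin(5*x)/841 + 42*cos(5*x)/841.
General solution: f = -40*sin(5*x)/841 + 42*cos(5*x)/841 + C1*exp(-2*x) + C2*x*exp(-2*x).
Apply the initial conditions: f(0) = 42/841 + C1 = 0 and f'(0) = -200/841 + C2 - 2*C1 = -3. Solving gives C1 = -42/841, C2 = -83/29.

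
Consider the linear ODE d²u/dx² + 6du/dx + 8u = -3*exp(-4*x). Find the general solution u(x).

Characteristic equation r² + 6r + 8 = 0 factors as (r + 2)(r + 4) = 0, so r = -2, -4.
Hence u_h = C1*exp(-2*x) + C2*exp(-4*x).
Since exp(-4*x) solves the homogeneous equation (r = -4 is a root of multiplicity 1), multiply the trial by x. Try u_p = A*x*exp(-4*x). Substituting into the equation and dividing by exp(-4*x) gives A = 3/2, so u_p = 3*x*exp(-4*x)/2.

u = C1*exp(-2*x) + C2*exp(-4*x) + 3*x*exp(-4*x)/2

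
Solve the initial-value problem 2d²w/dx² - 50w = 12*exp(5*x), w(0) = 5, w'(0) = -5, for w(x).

Divide through by 2: w'' - 25w = 6*exp(5*x).
Characteristic equation r² - 25 = 0 factors as (r - 5)(r + 5) = 0, so r = 5, -5.
Hence w_h = C1*exp(5*x) + C2*exp(-5*x).
Since exp(5*x) solves the homogeneous equation (r = 5 is a root of multiplicity 1), multiply the trial by x. Try w_p = A*x*exp(5*x). Substituting into the equation and dividing by exp(5*x) gives A = 3/5, so w_p = 3*x*exp(5*x)/5.
General solution: w = C1*exp(5*x) + C2*exp(-5*x) + 3*x*exp(5*x)/5.
Apply the initial conditions: w(0) = C1 + C2 = 5 and w'(0) = 3/5 - 5*C2 + 5*C1 = -5. Solving gives C1 = 97/50, C2 = 153/50.

w = 97*exp(5*x)/50 + 153*exp(-5*x)/50 + 3*x*exp(5*x)/5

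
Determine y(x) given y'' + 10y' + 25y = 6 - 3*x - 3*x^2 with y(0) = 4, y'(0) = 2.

Characteristic equation r² + 10r + 25 = 0 has discriminant (10)² - 4·(25) = 0, so r = -5 is a repeated root.
Hence y_h = (C1 + C2*x)*exp(-5*x).
For the particular solution try y_p = A0 + A1*x + A2*x^2. Substituting and matching coefficients of each power of x gives A0 = 162/625, A1 = -3/125, A2 = -3/25, so y_p = 162/625 - 3*x^2/25 - 3*x/125.
General solution: y = 162/625 - 3*x^2/25 - 3*x/125 + C1*exp(-5*x) + C2*x*exp(-5*x).
Apply the initial conditions: y(0) = 162/625 + C1 = 4 and y'(0) = -3/125 + C2 - 5*C1 = 2. Solving gives C1 = 2338/625, C2 = 2591/125.

y = 162/625 - 3*x**2/25 - 3*x/125 + 2338*exp(-5*x)/625 + 2591*x*exp(-5*x)/125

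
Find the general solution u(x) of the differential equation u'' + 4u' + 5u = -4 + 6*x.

u = -44/25 + 6*x/5 + C1*cos(x)*exp(-2*x) + C2*exp(-2*x)*sin(x)

Characteristic equation r² + 4r + 5 = 0 has discriminant (4)² - 4·(5) = -4 < 0, so r = -2 ± i.
Hence u_h = C1*cos(x)*exp(-2*x) + C2*exp(-2*x)*sin(x).
For the particular solution try u_p = A0 + A1*x. Substituting and matching coefficients of each power of x gives A0 = -44/25, A1 = 6/5, so u_p = -44/25 + 6*x/5.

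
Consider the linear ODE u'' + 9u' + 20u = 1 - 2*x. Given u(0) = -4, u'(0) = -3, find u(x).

u = 19/200 - 187*exp(-4*x)/8 - x/10 + 482*exp(-5*x)/25

Characteristic equation r² + 9r + 20 = 0 factors as (r + 4)(r + 5) = 0, so r = -4, -5.
Hence u_h = C1*exp(-4*x) + C2*exp(-5*x).
For the particular solution try u_p = A0 + A1*x. Substituting and matching coefficients of each power of x gives A0 = 19/200, A1 = -1/10, so u_p = 19/200 - x/10.
General solution: u = 19/200 - x/10 + C1*exp(-4*x) + C2*exp(-5*x).
Apply the initial conditions: u(0) = 19/200 + C1 + C2 = -4 and u'(0) = -1/10 - 5*C2 - 4*C1 = -3. Solving gives C1 = -187/8, C2 = 482/25.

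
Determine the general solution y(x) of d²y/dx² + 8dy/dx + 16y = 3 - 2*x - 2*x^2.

y = 13/64 - x**2/8 + C1*exp(-4*x) + C2*x*exp(-4*x)

Characteristic equation r² + 8r + 16 = 0 has discriminant (8)² - 4·(16) = 0, so r = -4 is a repeated root.
Hence y_h = (C1 + C2*x)*exp(-4*x).
For the particular solution try y_p = A0 + A1*x + A2*x^2. Substituting and matching coefficients of each power of x gives A0 = 13/64, A1 = 0, A2 = -1/8, so y_p = 13/64 - x^2/8.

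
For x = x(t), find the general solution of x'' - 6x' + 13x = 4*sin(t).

Characteristic equation r² - 6r + 13 = 0 has discriminant (-6)² - 4·(13) = -16 < 0, so r = 3 ± 2i.
Hence x_h = C1*cos(2*t)*exp(3*t) + C2*exp(3*t)*sin(2*t).
Try x_p = A*cos(t) + B*sin(t). Substituting and equating the coefficients of cos(t) and sin(t) gives A = 2/15, B = 4/15, so x_p = 2*cos(t)/15 + 4*sin(t)/15.

x = 2*cos(t)/15 + 4*sin(t)/15 + C1*cos(2*t)*exp(3*t) + C2*exp(3*t)*sin(2*t)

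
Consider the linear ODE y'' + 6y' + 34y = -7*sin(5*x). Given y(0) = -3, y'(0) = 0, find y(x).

Characteristic equation r² + 6r + 34 = 0 has discriminant (6)² - 4·(34) = -100 < 0, so r = -3 ± 5i.
Hence y_h = C1*cos(5*x)*exp(-3*x) + C2*exp(-3*x)*sin(5*x).
Try y_p = A*cos(5*x) + B*sin(5*x). Substituting and equating the coefficients of cos(5x) and sin(5x) gives A = 70/327, B = -7/109, so y_p = -7*sin(5*x)/109 + 70*cos(5*x)/327.
General solution: y = -7*sin(5*x)/109 + 70*cos(5*x)/327 + C1*cos(5*x)*exp(-3*x) + C2*exp(-3*x)*sin(5*x).
Apply the initial conditions: y(0) = 70/327 + C1 = -3 and y'(0) = -35/109 - 3*C1 + 5*C2 = 0. Solving gives C1 = -1051/327, C2 = -1016/545.

y = -7*sin(5*x)/109 + 70*cos(5*x)/327 - 1051*cos(5*x)*exp(-3*x)/327 - 1016*exp(-3*x)*sin(5*x)/545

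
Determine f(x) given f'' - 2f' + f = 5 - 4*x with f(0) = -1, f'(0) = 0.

Characteristic equation r² - 2r + 1 = 0 has discriminant (-2)² - 4·(1) = 0, so r = 1 is a repeated root.
Hence f_h = (C1 + C2*x)*exp(x).
For the particular solution try f_p = A0 + A1*x. Substituting and matching coefficients of each power of x gives A0 = -3, A1 = -4, so f_p = -3 - 4*x.
General solution: f = -3 - 4*x + C1*exp(x) + C2*x*exp(x).
Apply the initial conditions: f(0) = -3 + C1 = -1 and f'(0) = -4 + C1 + C2 = 0. Solving gives C1 = 2, C2 = 2.

f = -3 - 4*x + 2*exp(x) + 2*x*exp(x)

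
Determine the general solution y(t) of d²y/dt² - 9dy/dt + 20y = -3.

Characteristic equation r² - 9r + 20 = 0 factors as (r - 4)(r - 5) = 0, so r = 4, 5.
Hence y_h = C1*exp(4*t) + C2*exp(5*t).
For the particular solution try y_p = A0. Substituting and matching coefficients of each power of t gives A0 = -3/20, so y_p = -3/20.

y = -3/20 + C1*exp(4*t) + C2*exp(5*t)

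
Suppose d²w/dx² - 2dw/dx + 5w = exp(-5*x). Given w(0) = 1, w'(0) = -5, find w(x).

Characteristic equation r² - 2r + 5 = 0 has discriminant (-2)² - 4·(5) = -16 < 0, so r = 1 ± 2i.
Hence w_h = C1*cos(2*x)*exp(x) + C2*exp(x)*sin(2*x).
Try w_p = A*exp(-5*x). Substituting into the equation and dividing by exp(-5*x) gives A = 1/40, so w_p = exp(-5*x)/40.
General solution: w = exp(-5*x)/40 + C1*cos(2*x)*exp(x) + C2*exp(x)*sin(2*x).
Apply the initial conditions: w(0) = 1/40 + C1 = 1 and w'(0) = -1/8 + C1 + 2*C2 = -5. Solving gives C1 = 39/40, C2 = -117/40.

w = exp(-5*x)/40 - 117*exp(x)*sin(2*x)/40 + 39*cos(2*x)*exp(x)/40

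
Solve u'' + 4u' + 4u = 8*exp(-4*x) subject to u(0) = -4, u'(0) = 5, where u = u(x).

Characteristic equation r² + 4r + 4 = 0 has discriminant (4)² - 4·(4) = 0, so r = -2 is a repeated root.
Hence u_h = (C1 + C2*x)*exp(-2*x).
Try u_p = A*exp(-4*x). Substituting into the equation and dividing by exp(-4*x) gives A = 2, so u_p = 2*exp(-4*x).
General solution: u = 2*exp(-4*x) + C1*exp(-2*x) + C2*x*exp(-2*x).
Apply the initial conditions: u(0) = 2 + C1 = -4 and u'(0) = -8 + C2 - 2*C1 = 5. Solving gives C1 = -6, C2 = 1.

u = -6*exp(-2*x) + 2*exp(-4*x) + x*exp(-2*x)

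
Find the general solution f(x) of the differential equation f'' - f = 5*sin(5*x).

Characteristic equation r² - 1 = 0 factors as (r + 1)(r - 1) = 0, so r = -1, 1.
Hence f_h = C1*exp(-x) + C2*exp(x).
Try f_p = A*cos(5*x) + B*sin(5*x). Substituting and equating the coefficients of cos(5x) and sin(5x) gives A = 0, B = -5/26, so f_p = -5*sin(5*x)/26.

f = -5*sin(5*x)/26 + C1*exp(-x) + C2*exp(x)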